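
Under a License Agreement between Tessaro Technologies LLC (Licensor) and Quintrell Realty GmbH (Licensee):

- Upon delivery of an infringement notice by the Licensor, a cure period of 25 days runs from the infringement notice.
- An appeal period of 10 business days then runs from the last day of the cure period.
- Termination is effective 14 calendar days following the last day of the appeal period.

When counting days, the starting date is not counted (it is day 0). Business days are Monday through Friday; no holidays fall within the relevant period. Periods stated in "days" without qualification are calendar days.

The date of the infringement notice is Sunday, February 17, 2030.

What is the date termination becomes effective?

April 11, 2030

The last day of the cure period: February 17, 2030 + 25 days = March 14, 2030.
From Thursday, March 14, 2030, 10 business days (Mar 15, Mar 18, Mar 19, Mar 20, Mar 21, Mar 22, Mar 25, Mar 26, Mar 27, Mar 28, skipping weekends) brings us to Thursday, March 28, 2030, which is the last day of the appeal period.
The date termination becomes effective: 14 calendar days after March 28, 2030 is April 11, 2030.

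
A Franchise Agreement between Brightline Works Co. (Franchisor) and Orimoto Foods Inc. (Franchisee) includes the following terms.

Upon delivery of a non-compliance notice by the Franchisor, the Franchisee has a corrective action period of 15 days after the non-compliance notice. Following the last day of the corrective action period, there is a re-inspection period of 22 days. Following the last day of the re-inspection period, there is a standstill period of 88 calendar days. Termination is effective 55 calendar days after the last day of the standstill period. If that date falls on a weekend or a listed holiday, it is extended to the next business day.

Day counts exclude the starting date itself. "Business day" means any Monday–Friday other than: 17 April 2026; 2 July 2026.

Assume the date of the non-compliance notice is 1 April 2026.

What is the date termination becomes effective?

28 September 2026

The last day of the corrective action period: 1 April 2026 + 15 days = 16 April 2026.
Adding 22 calendar days to 16 April 2026 gives 8 May 2026, which is the last day of the re-inspection period.
The last day of the standstill period: 8 May 2026 + 88 days = 4 August 2026.
Adding 55 calendar days to 4 August 2026 gives 28 September 2026, which is the date termination becomes effective. 28 September 2026 is a Monday and is not a listed holiday, so no roll-forward applies.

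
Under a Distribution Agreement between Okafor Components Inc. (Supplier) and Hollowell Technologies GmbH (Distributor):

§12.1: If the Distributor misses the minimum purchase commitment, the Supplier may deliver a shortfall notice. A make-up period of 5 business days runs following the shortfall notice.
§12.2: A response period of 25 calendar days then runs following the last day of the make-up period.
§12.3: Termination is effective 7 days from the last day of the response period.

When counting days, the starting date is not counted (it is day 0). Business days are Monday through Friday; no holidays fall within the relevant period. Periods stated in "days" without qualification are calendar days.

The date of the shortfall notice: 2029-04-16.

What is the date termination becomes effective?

From Monday, 2029-04-16, 5 business days (Apr 17, Apr 18, Apr 19, Apr 20, Apr 23, skipping weekends) brings us to Monday, 2029-04-23, which is the last day of the make-up period.
Adding 25 calendar days to 2029-04-23 gives 2029-05-18, which is the last day of the response period.
Adding 7 calendar days to 2029-05-18 gives 2029-05-25, which is the date termination becomes effective.

2029-05-25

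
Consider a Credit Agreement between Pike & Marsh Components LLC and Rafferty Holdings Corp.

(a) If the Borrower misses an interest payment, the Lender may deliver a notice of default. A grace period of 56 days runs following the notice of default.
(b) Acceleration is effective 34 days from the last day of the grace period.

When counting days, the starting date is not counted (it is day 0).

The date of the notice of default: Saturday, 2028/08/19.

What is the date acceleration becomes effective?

The last day of the grace period: 2028/08/19 + 56 days = 2028/10/14.
Adding 34 calendar days to 2028/10/14 gives 2028/11/17, which is the date acceleration becomes effective.

2028/11/17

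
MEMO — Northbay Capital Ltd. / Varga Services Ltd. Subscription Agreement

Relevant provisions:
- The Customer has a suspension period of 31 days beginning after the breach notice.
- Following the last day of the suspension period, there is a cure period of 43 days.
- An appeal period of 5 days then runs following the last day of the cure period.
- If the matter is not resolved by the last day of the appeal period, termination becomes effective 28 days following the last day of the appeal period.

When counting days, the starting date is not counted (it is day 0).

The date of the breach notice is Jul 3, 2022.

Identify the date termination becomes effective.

Oct 18, 2022

Adding 31 calendar days to Jul 3, 2022 gives Aug 3, 2022, which is the last day of the suspension period.
Adding 43 calendar days to Aug 3, 2022 gives Sep 15, 2022, which is the last day of the cure period.
The last day of the appeal period: 5 calendar days after Sep 15, 2022 is Sep 20, 2022.
The date termination becomes effective: 28 calendar days after Sep 20, 2022 is Oct 18, 2022.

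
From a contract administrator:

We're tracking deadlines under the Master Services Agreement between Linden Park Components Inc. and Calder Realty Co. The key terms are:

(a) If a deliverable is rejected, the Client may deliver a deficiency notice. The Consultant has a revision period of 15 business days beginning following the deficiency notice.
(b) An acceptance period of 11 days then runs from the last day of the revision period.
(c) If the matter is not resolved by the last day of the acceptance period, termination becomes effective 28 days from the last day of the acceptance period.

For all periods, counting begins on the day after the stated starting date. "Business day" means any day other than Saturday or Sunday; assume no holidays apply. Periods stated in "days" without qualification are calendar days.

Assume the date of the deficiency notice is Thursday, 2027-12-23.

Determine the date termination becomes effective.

The last day of the revision period: 15 business days after Thursday, 2027-12-23, skipping weekends — Dec 24, Dec 27, Dec 28, Dec 29, …, Jan 11, Jan 12, Jan 13 — lands on Thursday, 2028-01-13.
Adding 11 calendar days to 2028-01-13 gives 2028-01-24, which is the last day of the acceptance period.
Adding 28 calendar days to 2028-01-24 gives 2028-02-21, which is the date termination becomes effective.

2028-02-21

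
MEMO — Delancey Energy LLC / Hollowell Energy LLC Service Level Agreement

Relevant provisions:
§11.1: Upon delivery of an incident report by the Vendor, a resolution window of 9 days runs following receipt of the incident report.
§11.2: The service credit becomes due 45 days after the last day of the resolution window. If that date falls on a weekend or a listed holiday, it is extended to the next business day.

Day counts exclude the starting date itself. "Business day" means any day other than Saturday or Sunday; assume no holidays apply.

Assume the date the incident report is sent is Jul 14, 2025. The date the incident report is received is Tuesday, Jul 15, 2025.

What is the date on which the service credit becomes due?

Sep 8, 2025

Adding 9 calendar days to Jul 15, 2025 gives Jul 24, 2025, which is the last day of the resolution window.
The date on which the service credit becomes due: Jul 24, 2025 + 45 days = Sep 7, 2025. That falls on a Sunday, so it rolls to the next business day, Monday, Sep 8, 2025.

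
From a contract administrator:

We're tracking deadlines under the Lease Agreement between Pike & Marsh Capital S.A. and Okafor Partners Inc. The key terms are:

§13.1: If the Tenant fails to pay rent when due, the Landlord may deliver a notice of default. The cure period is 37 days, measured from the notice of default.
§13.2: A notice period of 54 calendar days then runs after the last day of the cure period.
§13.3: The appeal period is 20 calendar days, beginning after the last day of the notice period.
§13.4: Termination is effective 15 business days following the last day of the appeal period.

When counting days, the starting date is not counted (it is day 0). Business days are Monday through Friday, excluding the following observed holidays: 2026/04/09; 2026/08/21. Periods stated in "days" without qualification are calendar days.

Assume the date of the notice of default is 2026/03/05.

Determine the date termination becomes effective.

2026/07/15

The last day of the cure period: 37 calendar days after 2026/03/05 is 2026/04/11.
The last day of the notice period: 2026/04/11 + 54 days = 2026/06/04.
The last day of the appeal period: 20 calendar days after 2026/06/04 is 2026/06/24.
The date termination becomes effective: counting 15 business days from Wednesday, 2026/06/24 (Jun 25, Jun 26, Jun 29, Jun 30, …, Jul 13, Jul 14, Jul 15, skipping weekends) reaches Wednesday, 2026/07/15.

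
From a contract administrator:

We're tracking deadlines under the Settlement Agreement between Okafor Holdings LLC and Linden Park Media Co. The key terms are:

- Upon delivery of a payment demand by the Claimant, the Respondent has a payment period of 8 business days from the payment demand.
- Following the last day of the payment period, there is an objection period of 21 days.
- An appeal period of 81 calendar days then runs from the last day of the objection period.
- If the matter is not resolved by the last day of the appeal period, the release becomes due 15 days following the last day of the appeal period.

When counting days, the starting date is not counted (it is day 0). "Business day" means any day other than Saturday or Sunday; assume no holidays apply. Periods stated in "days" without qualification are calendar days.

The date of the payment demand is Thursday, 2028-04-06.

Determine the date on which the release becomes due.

The last day of the payment period: counting 8 business days from Thursday, 2028-04-06 (Apr 7, Apr 10, Apr 11, Apr 12, Apr 13, Apr 14, Apr 17, Apr 18, skipping weekends) reaches Tuesday, 2028-04-18.
The last day of the objection period: 2028-04-18 + 21 days = 2028-05-09.
The last day of the appeal period: 81 calendar days after 2028-05-09 is 2028-07-29.
Adding 15 calendar days to 2028-07-29 gives 2028-08-13, which is the date on which the release becomes due.

2028-08-13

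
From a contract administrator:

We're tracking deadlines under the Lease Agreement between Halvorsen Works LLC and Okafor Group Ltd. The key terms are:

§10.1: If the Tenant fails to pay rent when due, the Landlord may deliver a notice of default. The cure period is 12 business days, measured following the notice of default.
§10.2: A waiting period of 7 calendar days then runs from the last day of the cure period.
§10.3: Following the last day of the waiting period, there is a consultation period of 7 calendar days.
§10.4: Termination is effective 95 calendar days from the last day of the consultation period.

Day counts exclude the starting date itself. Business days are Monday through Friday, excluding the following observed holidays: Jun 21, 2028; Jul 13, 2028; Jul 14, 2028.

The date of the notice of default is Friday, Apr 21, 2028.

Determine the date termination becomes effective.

From Friday, Apr 21, 2028, 12 business days (Apr 24, Apr 25, Apr 26, Apr 27, …, May 5, May 8, May 9, skipping weekends) brings us to Tuesday, May 9, 2028, which is the last day of the cure period.
The last day of the waiting period: 7 calendar days after May 9, 2028 is May 16, 2028.
The last day of the consultation period: May 16, 2028 + 7 days = May 23, 2028.
The date termination becomes effective: May 23, 2028 + 95 days = Aug 26, 2028.

Aug 26, 2028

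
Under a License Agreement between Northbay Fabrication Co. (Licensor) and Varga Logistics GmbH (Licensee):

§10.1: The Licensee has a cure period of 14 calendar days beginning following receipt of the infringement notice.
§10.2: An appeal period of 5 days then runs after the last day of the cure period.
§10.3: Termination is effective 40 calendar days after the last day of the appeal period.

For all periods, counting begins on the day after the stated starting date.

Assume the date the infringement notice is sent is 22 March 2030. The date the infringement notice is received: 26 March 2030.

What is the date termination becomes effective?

24 May 2030

The last day of the cure period: 14 calendar days after 26 March 2030 is 9 April 2030.
Adding 5 calendar days to 9 April 2030 gives 14 April 2030, which is the last day of the appeal period.
The date termination becomes effective: 40 calendar days after 14 April 2030 is 24 May 2030.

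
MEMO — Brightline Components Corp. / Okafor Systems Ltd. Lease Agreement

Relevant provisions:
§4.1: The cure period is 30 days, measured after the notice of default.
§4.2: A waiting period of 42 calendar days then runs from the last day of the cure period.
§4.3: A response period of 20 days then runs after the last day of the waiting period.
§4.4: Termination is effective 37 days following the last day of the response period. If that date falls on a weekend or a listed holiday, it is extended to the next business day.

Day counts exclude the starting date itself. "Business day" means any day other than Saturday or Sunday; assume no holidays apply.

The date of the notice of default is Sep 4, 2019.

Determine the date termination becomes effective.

Jan 13, 2020

The last day of the cure period: Sep 4, 2019 + 30 days = Oct 4, 2019.
The last day of the waiting period: Oct 4, 2019 + 42 days = Nov 15, 2019.
The last day of the response period: 20 calendar days after Nov 15, 2019 is Dec 5, 2019.
The date termination becomes effective: 37 calendar days after Dec 5, 2019 is Jan 11, 2020. That falls on a Saturday, so it rolls to the next business day, Monday, Jan 13, 2020.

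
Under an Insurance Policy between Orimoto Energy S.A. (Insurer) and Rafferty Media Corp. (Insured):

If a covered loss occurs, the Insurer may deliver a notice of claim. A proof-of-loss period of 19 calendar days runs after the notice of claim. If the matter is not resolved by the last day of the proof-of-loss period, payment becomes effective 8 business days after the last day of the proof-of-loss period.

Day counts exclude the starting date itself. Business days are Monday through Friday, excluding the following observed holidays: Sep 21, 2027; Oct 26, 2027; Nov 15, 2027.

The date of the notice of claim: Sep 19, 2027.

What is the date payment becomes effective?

The last day of the proof-of-loss period: Sep 19, 2027 + 19 days = Oct 8, 2027.
From Friday, Oct 8, 2027, 8 business days (Oct 11, Oct 12, Oct 13, Oct 14, Oct 15, Oct 18, Oct 19, Oct 20, skipping weekends) brings us to Wednesday, Oct 20, 2027, which is the date payment becomes effective.

Oct 20, 2027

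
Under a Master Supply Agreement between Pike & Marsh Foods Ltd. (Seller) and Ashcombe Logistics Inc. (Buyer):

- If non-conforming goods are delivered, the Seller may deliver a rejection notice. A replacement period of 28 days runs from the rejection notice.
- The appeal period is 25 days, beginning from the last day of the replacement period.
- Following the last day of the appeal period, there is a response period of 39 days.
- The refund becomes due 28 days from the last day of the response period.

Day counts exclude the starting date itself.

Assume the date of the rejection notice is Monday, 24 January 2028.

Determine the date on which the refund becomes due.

23 May 2028

Adding 28 calendar days to 24 January 2028 gives 21 February 2028, which is the last day of the replacement period.
The last day of the appeal period: 21 February 2028 + 25 days = 17 March 2028.
The last day of the response period: 39 calendar days after 17 March 2028 is 25 April 2028.
Adding 28 calendar days to 25 April 2028 gives 23 May 2028, which is the date on which the refund becomes due.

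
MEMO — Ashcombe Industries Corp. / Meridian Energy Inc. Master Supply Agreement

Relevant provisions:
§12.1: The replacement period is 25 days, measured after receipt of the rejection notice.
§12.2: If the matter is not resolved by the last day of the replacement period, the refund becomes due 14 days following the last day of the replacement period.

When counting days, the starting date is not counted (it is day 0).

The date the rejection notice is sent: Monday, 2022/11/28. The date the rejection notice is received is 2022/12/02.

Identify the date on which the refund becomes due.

2023/01/10

Adding 25 calendar days to 2022/12/02 gives 2022/12/27, which is the last day of the replacement period.
The date on which the refund becomes due: 2022/12/27 + 14 days = 2023/01/10.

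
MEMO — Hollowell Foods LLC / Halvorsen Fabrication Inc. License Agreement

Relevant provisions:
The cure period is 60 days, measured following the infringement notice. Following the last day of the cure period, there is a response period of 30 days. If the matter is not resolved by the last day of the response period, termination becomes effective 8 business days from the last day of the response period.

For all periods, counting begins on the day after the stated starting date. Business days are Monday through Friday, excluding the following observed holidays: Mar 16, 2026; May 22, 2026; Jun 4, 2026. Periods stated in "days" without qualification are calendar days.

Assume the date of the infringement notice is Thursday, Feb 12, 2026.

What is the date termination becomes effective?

The last day of the cure period: 60 calendar days after Feb 12, 2026 is Apr 13, 2026.
The last day of the response period: 30 calendar days after Apr 13, 2026 is May 13, 2026.
From Wednesday, May 13, 2026, 8 business days (May 14, May 15, May 18, May 19, May 20, May 21, May 25, May 26, skipping weekends and the listed holiday on May 22) brings us to Tuesday, May 26, 2026, which is the date termination becomes effective.

May 26, 2026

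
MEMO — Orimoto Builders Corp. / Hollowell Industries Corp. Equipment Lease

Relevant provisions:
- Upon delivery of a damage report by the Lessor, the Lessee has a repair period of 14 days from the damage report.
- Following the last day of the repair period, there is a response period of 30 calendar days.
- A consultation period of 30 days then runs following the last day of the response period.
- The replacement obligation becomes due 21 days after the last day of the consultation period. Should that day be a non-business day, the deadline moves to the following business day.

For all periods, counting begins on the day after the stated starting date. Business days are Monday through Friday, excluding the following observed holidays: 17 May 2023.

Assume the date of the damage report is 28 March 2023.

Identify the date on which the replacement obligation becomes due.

Adding 14 calendar days to 28 March 2023 gives 11 April 2023, which is the last day of the repair period.
The last day of the response period: 11 April 2023 + 30 days = 11 May 2023.
The last day of the consultation period: 11 May 2023 + 30 days = 10 June 2023.
The date on which the replacement obligation becomes due: 21 calendar days after 10 June 2023 is 1 July 2023. That falls on a Saturday, so it rolls to the next business day, Monday, 3 July 2023.

3 July 2023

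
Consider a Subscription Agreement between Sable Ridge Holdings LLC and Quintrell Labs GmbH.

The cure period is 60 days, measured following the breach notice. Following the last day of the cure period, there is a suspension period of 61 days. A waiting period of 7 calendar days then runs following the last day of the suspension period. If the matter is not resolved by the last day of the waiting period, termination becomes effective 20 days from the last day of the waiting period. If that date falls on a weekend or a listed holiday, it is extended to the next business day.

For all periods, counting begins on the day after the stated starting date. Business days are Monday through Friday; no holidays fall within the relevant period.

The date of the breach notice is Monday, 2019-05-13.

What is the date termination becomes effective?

2019-10-08

The last day of the cure period: 2019-05-13 + 60 days = 2019-07-12.
The last day of the suspension period: 2019-07-12 + 61 days = 2019-09-11.
The last day of the waiting period: 7 calendar days after 2019-09-11 is 2019-09-18.
The date termination becomes effective: 20 calendar days after 2019-09-18 is 2019-10-08. 2019-10-08 is a Tuesday, so no roll-forward applies.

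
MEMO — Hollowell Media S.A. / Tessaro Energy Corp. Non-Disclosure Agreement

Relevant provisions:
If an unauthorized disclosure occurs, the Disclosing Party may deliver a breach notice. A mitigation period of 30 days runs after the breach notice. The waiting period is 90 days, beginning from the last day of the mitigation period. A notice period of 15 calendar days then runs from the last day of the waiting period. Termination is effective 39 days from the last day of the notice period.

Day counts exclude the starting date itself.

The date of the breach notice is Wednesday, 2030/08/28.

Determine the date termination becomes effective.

2031/02/18

Adding 30 calendar days to 2030/08/28 gives 2030/09/27, which is the last day of the mitigation period.
The last day of the waiting period: 2030/09/27 + 90 days = 2030/12/26.
The last day of the notice period: 2030/12/26 + 15 days = 2031/01/10.
Adding 39 calendar days to 2031/01/10 gives 2031/02/18, which is the date termination becomes effective.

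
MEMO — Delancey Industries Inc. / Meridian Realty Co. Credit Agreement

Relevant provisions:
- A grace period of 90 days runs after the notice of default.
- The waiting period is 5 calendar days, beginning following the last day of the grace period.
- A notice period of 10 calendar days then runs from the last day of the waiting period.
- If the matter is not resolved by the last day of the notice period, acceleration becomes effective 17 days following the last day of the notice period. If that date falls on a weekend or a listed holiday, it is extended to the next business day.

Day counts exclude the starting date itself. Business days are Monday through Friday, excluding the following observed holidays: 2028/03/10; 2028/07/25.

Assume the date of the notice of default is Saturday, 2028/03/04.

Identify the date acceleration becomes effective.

The last day of the grace period: 2028/03/04 + 90 days = 2028/06/02.
The last day of the waiting period: 2028/06/02 + 5 days = 2028/06/07.
The last day of the notice period: 10 calendar days after 2028/06/07 is 2028/06/17.
The date acceleration becomes effective: 2028/06/17 + 17 days = 2028/07/04. 2028/07/04 is a Tuesday and is not a listed holiday, so no roll-forward applies.

2028/07/04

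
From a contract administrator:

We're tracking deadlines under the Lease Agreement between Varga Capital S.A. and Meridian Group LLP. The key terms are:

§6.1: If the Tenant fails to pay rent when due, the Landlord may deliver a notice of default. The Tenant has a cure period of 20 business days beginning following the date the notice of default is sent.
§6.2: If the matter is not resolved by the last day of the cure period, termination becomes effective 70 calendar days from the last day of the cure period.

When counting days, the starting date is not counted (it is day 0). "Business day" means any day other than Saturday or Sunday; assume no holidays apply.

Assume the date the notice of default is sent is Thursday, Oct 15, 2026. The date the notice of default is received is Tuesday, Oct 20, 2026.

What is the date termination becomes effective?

The last day of the cure period: 20 business days after Thursday, Oct 15, 2026, skipping weekends — Oct 16, Oct 19, Oct 20, Oct 21, …, Nov 10, Nov 11, Nov 12 — lands on Thursday, Nov 12, 2026.
The date termination becomes effective: Nov 12, 2026 + 70 days = Jan 21, 2027.

Jan 21, 2027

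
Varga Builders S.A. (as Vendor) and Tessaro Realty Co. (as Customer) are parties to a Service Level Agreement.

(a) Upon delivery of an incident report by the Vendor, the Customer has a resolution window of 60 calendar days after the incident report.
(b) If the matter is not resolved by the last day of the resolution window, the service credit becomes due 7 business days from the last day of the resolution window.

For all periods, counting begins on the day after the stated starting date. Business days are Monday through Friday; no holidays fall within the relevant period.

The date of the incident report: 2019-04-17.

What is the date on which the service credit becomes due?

2019-06-25

The last day of the resolution window: 2019-04-17 + 60 days = 2019-06-16.
The date on which the service credit becomes due: 7 business days after Sunday, 2019-06-16, skipping weekends — Jun 17, Jun 18, Jun 19, Jun 20, Jun 21, Jun 24, Jun 25 — lands on Tuesday, 2019-06-25.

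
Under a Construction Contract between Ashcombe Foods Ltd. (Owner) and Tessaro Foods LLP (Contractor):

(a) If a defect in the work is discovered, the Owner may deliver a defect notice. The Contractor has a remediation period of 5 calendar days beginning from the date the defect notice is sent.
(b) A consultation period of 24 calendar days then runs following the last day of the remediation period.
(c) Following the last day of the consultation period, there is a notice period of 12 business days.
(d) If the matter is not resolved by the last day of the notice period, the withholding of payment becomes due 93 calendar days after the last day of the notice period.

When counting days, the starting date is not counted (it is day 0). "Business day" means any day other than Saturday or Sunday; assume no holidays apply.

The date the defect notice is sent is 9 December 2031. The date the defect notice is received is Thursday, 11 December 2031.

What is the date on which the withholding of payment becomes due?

25 April 2032

The last day of the remediation period: 9 December 2031 + 5 days = 14 December 2031.
The last day of the consultation period: 24 calendar days after 14 December 2031 is 7 January 2032.
From Wednesday, 7 January 2032, 12 business days (Jan 8, Jan 9, Jan 12, Jan 13, …, Jan 21, Jan 22, Jan 23, skipping weekends) brings us to Friday, 23 January 2032, which is the last day of the notice period.
The date on which the withholding of payment becomes due: 93 calendar days after 23 January 2032 is 25 April 2032.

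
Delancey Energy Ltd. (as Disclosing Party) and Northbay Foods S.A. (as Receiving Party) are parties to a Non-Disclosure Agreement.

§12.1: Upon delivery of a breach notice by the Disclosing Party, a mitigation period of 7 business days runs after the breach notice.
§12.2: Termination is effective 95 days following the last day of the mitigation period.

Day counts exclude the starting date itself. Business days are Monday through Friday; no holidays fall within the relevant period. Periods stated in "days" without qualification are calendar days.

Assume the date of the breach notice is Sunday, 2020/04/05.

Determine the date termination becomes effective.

2020/07/18

The last day of the mitigation period: 7 business days after Sunday, 2020/04/05, skipping weekends — Apr 6, Apr 7, Apr 8, Apr 9, Apr 10, Apr 13, Apr 14 — lands on Tuesday, 2020/04/14.
The date termination becomes effective: 2020/04/14 + 95 days = 2020/07/18.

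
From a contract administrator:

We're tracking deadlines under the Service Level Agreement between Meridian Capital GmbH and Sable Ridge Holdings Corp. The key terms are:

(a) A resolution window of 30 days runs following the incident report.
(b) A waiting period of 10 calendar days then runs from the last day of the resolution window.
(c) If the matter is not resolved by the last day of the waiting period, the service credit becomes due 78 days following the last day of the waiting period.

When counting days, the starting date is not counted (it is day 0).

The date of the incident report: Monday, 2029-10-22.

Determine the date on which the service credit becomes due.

The last day of the resolution window: 2029-10-22 + 30 days = 2029-11-21.
The last day of the waiting period: 10 calendar days after 2029-11-21 is 2029-12-01.
The date on which the service credit becomes due: 2029-12-01 + 78 days = 2030-02-17.

2030-02-17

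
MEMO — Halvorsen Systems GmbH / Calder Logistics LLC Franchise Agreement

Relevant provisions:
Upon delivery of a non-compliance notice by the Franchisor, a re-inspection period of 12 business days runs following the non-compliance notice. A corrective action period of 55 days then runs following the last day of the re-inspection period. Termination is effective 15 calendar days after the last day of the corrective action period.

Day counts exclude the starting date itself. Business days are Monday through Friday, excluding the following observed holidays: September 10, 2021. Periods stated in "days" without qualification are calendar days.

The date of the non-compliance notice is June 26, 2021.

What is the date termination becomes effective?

From Saturday, June 26, 2021, 12 business days (Jun 28, Jun 29, Jun 30, Jul 1, …, Jul 9, Jul 12, Jul 13, skipping weekends) brings us to Tuesday, July 13, 2021, which is the last day of the re-inspection period.
The last day of the corrective action period: 55 calendar days after July 13, 2021 is September 6, 2021.
The date termination becomes effective: 15 calendar days after September 6, 2021 is September 21, 2021.

September 21, 2021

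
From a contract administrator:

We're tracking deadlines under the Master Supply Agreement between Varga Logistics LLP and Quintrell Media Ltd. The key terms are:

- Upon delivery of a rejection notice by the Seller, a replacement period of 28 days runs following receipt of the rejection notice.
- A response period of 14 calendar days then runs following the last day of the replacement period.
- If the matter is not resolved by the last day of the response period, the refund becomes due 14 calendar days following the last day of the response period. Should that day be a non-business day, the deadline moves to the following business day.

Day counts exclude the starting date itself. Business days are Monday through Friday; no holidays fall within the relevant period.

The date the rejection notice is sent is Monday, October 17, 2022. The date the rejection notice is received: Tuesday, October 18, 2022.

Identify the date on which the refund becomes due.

The last day of the replacement period: 28 calendar days after October 18, 2022 is November 15, 2022.
Adding 14 calendar days to November 15, 2022 gives November 29, 2022, which is the last day of the response period.
The date on which the refund becomes due: November 29, 2022 + 14 days = December 13, 2022. December 13, 2022 is a Tuesday, so no roll-forward applies.

December 13, 2022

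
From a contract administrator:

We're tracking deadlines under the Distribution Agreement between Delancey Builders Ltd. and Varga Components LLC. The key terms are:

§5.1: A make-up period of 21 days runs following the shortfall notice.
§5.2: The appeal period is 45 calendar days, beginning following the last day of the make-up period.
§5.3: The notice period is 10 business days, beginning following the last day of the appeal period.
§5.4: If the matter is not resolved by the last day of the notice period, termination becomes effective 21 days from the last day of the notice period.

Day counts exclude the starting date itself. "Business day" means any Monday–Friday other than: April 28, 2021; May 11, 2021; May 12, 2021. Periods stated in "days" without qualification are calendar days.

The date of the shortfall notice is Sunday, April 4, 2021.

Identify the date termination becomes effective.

July 14, 2021

Adding 21 calendar days to April 4, 2021 gives April 25, 2021, which is the last day of the make-up period.
Adding 45 calendar days to April 25, 2021 gives June 9, 2021, which is the last day of the appeal period.
The last day of the notice period: counting 10 business days from Wednesday, June 9, 2021 (Jun 10, Jun 11, Jun 14, Jun 15, Jun 16, Jun 17, Jun 18, Jun 21, Jun 22, Jun 23, skipping weekends) reaches Wednesday, June 23, 2021.
The date termination becomes effective: June 23, 2021 + 21 days = July 14, 2021.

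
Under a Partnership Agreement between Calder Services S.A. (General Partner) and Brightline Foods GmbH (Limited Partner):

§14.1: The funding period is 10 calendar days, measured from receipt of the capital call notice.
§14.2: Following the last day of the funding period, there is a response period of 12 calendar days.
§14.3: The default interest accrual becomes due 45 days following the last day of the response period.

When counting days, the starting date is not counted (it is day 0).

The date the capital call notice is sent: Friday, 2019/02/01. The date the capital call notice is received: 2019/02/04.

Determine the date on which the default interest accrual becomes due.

Adding 10 calendar days to 2019/02/04 gives 2019/02/14, which is the last day of the funding period.
The last day of the response period: 12 calendar days after 2019/02/14 is 2019/02/26.
The date on which the default interest accrual becomes due: 45 calendar days after 2019/02/26 is 2019/04/12.

2019/04/12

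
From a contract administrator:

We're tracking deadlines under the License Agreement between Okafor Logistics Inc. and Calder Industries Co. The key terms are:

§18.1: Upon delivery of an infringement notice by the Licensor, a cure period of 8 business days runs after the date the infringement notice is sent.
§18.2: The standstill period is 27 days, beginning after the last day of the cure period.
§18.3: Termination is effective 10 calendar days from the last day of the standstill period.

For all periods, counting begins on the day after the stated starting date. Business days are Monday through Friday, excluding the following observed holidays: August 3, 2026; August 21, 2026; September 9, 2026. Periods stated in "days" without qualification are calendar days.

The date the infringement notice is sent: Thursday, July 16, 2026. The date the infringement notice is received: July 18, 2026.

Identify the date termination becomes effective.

September 3, 2026

The last day of the cure period: 8 business days after Thursday, July 16, 2026, skipping weekends — Jul 17, Jul 20, Jul 21, Jul 22, Jul 23, Jul 24, Jul 27, Jul 28 — lands on Tuesday, July 28, 2026.
Adding 27 calendar days to July 28, 2026 gives August 24, 2026, which is the last day of the standstill period.
The date termination becomes effective: 10 calendar days after August 24, 2026 is September 3, 2026.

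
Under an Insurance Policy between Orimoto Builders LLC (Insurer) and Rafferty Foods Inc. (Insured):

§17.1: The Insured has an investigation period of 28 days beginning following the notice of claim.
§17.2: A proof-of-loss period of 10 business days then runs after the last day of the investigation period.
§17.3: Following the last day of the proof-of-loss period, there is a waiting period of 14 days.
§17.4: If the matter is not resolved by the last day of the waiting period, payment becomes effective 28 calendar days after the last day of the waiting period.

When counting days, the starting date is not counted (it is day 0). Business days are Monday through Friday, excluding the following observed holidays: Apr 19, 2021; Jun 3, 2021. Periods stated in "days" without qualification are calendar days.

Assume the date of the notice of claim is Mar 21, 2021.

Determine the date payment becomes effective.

Jun 14, 2021

The last day of the investigation period: Mar 21, 2021 + 28 days = Apr 18, 2021.
From Sunday, Apr 18, 2021, 10 business days (Apr 20, Apr 21, Apr 22, Apr 23, Apr 26, Apr 27, Apr 28, Apr 29, Apr 30, May 3, skipping weekends and the listed holiday on Apr 19) brings us to Monday, May 3, 2021, which is the last day of the proof-of-loss period.
The last day of the waiting period: 14 calendar days after May 3, 2021 is May 17, 2021.
Adding 28 calendar days to May 17, 2021 gives Jun 14, 2021, which is the date payment becomes effective.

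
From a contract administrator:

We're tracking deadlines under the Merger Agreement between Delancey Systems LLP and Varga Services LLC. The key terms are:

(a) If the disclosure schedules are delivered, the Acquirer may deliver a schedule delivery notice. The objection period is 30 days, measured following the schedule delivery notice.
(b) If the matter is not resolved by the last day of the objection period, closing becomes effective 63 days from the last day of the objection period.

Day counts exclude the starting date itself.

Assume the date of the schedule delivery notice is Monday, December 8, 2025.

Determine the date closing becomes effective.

The last day of the objection period: December 8, 2025 + 30 days = January 7, 2026.
The date closing becomes effective: January 7, 2026 + 63 days = March 11, 2026.

March 11, 2026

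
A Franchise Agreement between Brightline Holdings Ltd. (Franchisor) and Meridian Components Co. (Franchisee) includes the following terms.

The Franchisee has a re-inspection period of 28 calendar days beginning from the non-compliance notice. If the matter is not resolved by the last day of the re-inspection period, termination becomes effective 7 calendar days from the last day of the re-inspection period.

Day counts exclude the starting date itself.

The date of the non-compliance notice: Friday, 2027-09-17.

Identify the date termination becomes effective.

2027-10-22

The last day of the re-inspection period: 2027-09-17 + 28 days = 2027-10-15.
Adding 7 calendar days to 2027-10-15 gives 2027-10-22, which is the date termination becomes effective.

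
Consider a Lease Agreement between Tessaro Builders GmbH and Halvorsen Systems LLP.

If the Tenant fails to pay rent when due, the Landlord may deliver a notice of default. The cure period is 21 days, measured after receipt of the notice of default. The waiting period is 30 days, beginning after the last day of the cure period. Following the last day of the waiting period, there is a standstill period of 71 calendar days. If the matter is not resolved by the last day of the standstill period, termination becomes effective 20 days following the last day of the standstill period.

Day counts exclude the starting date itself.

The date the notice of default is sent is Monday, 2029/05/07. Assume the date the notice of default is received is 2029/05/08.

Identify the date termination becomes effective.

2029/09/27

Adding 21 calendar days to 2029/05/08 gives 2029/05/29, which is the last day of the cure period.
The last day of the waiting period: 2029/05/29 + 30 days = 2029/06/28.
The last day of the standstill period: 71 calendar days after 2029/06/28 is 2029/09/07.
Adding 20 calendar days to 2029/09/07 gives 2029/09/27, which is the date termination becomes effective.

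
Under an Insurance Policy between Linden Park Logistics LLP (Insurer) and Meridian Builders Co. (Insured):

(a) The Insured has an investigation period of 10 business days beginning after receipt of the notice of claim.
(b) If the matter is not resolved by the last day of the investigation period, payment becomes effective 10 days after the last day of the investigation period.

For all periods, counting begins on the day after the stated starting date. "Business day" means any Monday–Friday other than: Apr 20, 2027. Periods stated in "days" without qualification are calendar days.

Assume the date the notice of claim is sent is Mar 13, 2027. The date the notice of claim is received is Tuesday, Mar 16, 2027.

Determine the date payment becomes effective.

From Tuesday, Mar 16, 2027, 10 business days (Mar 17, Mar 18, Mar 19, Mar 22, Mar 23, Mar 24, Mar 25, Mar 26, Mar 29, Mar 30, skipping weekends) brings us to Tuesday, Mar 30, 2027, which is the last day of the investigation period.
The date payment becomes effective: Mar 30, 2027 + 10 days = Apr 9, 2027.

Apr 9, 2027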